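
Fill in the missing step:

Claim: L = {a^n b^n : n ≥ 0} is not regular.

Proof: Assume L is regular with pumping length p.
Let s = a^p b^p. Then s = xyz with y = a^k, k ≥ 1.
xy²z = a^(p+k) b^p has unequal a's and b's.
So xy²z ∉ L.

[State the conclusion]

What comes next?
This contradicts the pumping lemma for regular languages,
which guarantees xy^i z ∈ L for all i ≥ 0.

Since our assumption that L is regular leads to a contradiction,
we conclude that L = {a^n b^n : n ≥ 0} is NOT regular. ∎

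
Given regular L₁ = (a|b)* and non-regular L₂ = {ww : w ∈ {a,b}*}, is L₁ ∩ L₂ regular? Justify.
No — L₁ ∩ L₂ is not regular.

(a|b)* is all strings over {a,b}, so L₁ ∩ L₂ = {ww : w ∈ {a,b}*} = L₂ itself, which is not regular (pump s = a^p b a^p b).

Note that the bare facts "L₁ regular, L₂ non-regular" do not settle the question by themselves: the closure of regular languages under ∪, ∩, complement and difference applies only when BOTH operands are regular. With a non-regular operand the result can come out regular or non-regular depending on the specific languages, so one has to work out L₁ ∩ L₂ for this particular pair, as above.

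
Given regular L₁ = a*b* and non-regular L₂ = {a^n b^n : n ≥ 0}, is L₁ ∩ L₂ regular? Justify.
No — L₁ ∩ L₂ is not regular.

Every string a^n b^n already lies in a*b*, so L₁ ∩ L₂ = {a^n b^n : n ≥ 0} = L₂ itself, which is the standard non-regular language (pump s = a^p b^p).

Note that the bare facts "L₁ regular, L₂ non-regular" do not settle the question by themselves: the closure of regular languages under ∪, ∩, complement and difference applies only when BOTH operands are regular. With a non-regular operand the result can come out regular or non-regular depending on the specific languages, so one has to work out L₁ ∩ L₂ for this particular pair, as above.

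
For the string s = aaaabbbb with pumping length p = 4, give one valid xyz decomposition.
x = '', y = 'aaaa', z = 'bbbb'

For s = aaaabbbb and p = 4, one valid decomposition is:
- x = '' (length 0)
- y = 'aaaa' (length 4)
- z = 'bbbb' (length 4)

Verification:
- xyz = '' + 'aaaa' + 'bbbb' = aaaabbbb ✓
- |xy| = 4 ≤ 4 ✓
- |y| = 4 > 0 ✓

All pumping lemma constraints are satisfied.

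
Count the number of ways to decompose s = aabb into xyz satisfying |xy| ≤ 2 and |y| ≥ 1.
3

For s = 'aabb' with pumping length p = 2:

Constraints: |xy| ≤ 2, |y| > 0

Valid decompositions (|xy| ≤ p, |y| ≥ 1):
  • x='', y='a', z='abb'
  • x='a', y='a', z='bb'
  • x='', y='aa', z='bb'

Total count: 3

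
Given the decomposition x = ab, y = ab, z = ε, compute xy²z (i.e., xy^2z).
ababab

Given x = 'ab', y = 'ab', z = '' and i = 2:

xy^2z = x + y·y·...·y (2 times) + z
       = 'ab' + 'ab'^2 + ''
       = 'ab' + 'abab' + ''
       = 'ababab'

The pumped string is 'ababab' with length 6.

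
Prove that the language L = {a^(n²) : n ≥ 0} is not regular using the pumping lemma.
Assume for contradiction that L is regular, and let p ≥ 1 be the pumping length given by the pumping lemma.
Choose s = a^(p²). Then s ∈ L and |s| = p² ≥ p.
By the pumping lemma, s = xyz for some x, y, z with |xy| ≤ p, |y| ≥ 1, and xy^i z ∈ L for every i ≥ 0.
Here y = a^k for some k with 1 ≤ k ≤ |xy| ≤ p.

Take i = 2: |xy²z| = p² + k.
Now p² < p² + k ≤ p² + p < p² + 2p + 1 = (p + 1)².
So |xy²z| lies strictly between the consecutive squares p² and (p + 1)², hence is not a perfect square, and xy²z ∉ L.

This contradicts the pumping lemma, which requires xy^i z ∈ L for all i ≥ 0.
Hence L = {a^(n²) : n ≥ 0} is not regular. ∎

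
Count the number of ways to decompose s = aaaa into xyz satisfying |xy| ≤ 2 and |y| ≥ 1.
3

For s = 'aaaa' with pumping length p = 2:

Constraints: |xy| ≤ 2, |y| > 0

Valid decompositions (|xy| ≤ p, |y| ≥ 1):
  • x='', y='a', z='aaa'
  • x='a', y='a', z='aa'
  • x='', y='aa', z='aa'

Total count: 3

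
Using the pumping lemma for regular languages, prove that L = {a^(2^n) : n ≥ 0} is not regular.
Assume for contradiction that L is regular, and let p ≥ 1 be the pumping length given by the pumping lemma.
Choose s = a^(2^p). Then s ∈ L and |s| = 2^p ≥ p.
By the pumping lemma, s = xyz for some x, y, z with |xy| ≤ p, |y| ≥ 1, and xy^i z ∈ L for every i ≥ 0.
Here y = a^k for some k with 1 ≤ k ≤ |xy| ≤ p, and p < 2^p.

Take i = 2: |xy²z| = 2^p + k.
Now 2^p < 2^p + k ≤ 2^p + p < 2^p + 2^p = 2^(p+1).
So |xy²z| lies strictly between the consecutive powers of two 2^p and 2^(p+1), hence is not a power of 2, and xy²z ∉ L.

This contradicts the pumping lemma, which requires xy^i z ∈ L for all i ≥ 0.
Hence L = {a^(2^n) : n ≥ 0} is not regular. ∎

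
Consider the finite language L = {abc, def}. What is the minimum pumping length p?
p = 4

For a finite language L, the pumping lemma holds vacuously if p > max|s| for s ∈ L.

The longest string in L = {abc, def} has length 3.
If p = 4, then no string s ∈ L has |s| ≥ p, so the condition is vacuously true.

The minimum pumping length is p = 4.

Why no smaller p works: for any p ≤ 3, the longest string s ∈ L has |s| = 3 ≥ p, so it would
have to be pumpable; but pumping up (i = 2, 3, ...) produces ever longer strings, which cannot all lie in the
finite language L. So the pumping property fails for every p ≤ 3.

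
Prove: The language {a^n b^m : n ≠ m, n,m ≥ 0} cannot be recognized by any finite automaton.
Assume for contradiction that L is regular, and let p ≥ 1 be the pumping length given by the pumping lemma.
Choose s = a^p b^(p + p!). Then s ∈ L because p ≠ p + p! (as p! ≥ 1), and |s| ≥ p.
By the pumping lemma, s = xyz for some x, y, z with |xy| ≤ p, |y| ≥ 1, and xy^i z ∈ L for every i ≥ 0.
Since |xy| ≤ p and the first p symbols of s are all a's, y = a^k for some k with 1 ≤ k ≤ p.
For every i ≥ 0, xy^i z = a^(p + (i − 1)k) b^(p + p!).

Because 1 ≤ k ≤ p, k divides p!. Let t = p!/k (a positive integer) and take i = t + 1.
Then the number of a's is p + tk = p + p!, which equals the number of b's.
So xy^(t+1) z = a^(p + p!) b^(p + p!) has equally many a's and b's and is NOT in L.

This contradicts the pumping lemma, which requires xy^i z ∈ L for all i ≥ 0.
Hence L = {a^n b^m : n ≠ m, n,m ≥ 0} is not regular. ∎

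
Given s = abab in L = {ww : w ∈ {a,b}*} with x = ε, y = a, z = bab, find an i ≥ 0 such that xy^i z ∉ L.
i = 0

xy⁰z = ε · ε · bab = bab; bab has odd length 3, so it cannot be written as ww and is not in L.
(Other choices also work, e.g. i = 2, 3; only i = 1 is guaranteed to stay in L since xy¹z = s.)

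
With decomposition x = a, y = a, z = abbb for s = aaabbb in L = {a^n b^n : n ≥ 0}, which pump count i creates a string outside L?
i = 3

xy³z = a · aaa · abbb = aaaaabbb; aaaaabbb has 5 a's and 3 b's; 5 ≠ 3, so it is not in L.
(Other choices also work, e.g. i = 0, 2; only i = 1 is guaranteed to stay in L since xy¹z = s.)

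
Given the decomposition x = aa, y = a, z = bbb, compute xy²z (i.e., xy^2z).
aaaabbb

Given x = 'aa', y = 'a', z = 'bbb' and i = 2:

xy^2z = x + y·y·...·y (2 times) + z
       = 'aa' + 'a'^2 + 'bbb'
       = 'aa' + 'aa' + 'bbb'
       = 'aaaabbb'

The pumped string is 'aaaabbb' with length 7.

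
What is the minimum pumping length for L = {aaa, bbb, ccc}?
p = 4

For a finite language L, the pumping lemma holds vacuously if p > max|s| for s ∈ L.

The longest string in L = {aaa, bbb, ccc} has length 3.
If p = 4, then no string s ∈ L has |s| ≥ p, so the condition is vacuously true.

The minimum pumping length is p = 4.

Why no smaller p works: for any p ≤ 3, the longest string s ∈ L has |s| = 3 ≥ p, so it would
have to be pumpable; but pumping up (i = 2, 3, ...) produces ever longer strings, which cannot all lie in the
finite language L. So the pumping property fails for every p ≤ 3.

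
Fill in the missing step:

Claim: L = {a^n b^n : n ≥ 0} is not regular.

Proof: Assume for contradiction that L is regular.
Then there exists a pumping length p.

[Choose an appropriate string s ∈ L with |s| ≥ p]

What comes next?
s = a^p b^p

This string is in L (has equal a's and b's) and has length 2p ≥ p.
Any decomposition xyz with |xy| ≤ p means y consists only of a's,
so pumping will unbalance the counts.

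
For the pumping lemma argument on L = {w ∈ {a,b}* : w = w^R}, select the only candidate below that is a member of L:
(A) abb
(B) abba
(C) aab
(B) abba

The pumping lemma is applied to a string s that lies in L, so first check membership of each option:
- (A) abb reversed is bba ≠ abb, so it is not a palindrome and is not in L ✗
- (B) abba reversed is abba, the same string, so it is a palindrome and is in L ✓
- (C) aab reversed is baa ≠ aab, so it is not a palindrome and is not in L ✗

Only (B) abba is in L, so it is the only candidate that could play the role of s.
(In a complete proof one picks s in terms of the pumping length p so that |s| ≥ p is guaranteed; a fixed string like abba illustrates the shape of such an s.)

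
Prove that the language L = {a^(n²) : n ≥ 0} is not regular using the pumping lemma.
Assume for contradiction that L is regular, and let p ≥ 1 be the pumping length given by the pumping lemma.
Choose s = a^(p²). Then s ∈ L and |s| = p² ≥ p.
By the pumping lemma, s = xyz for some x, y, z with |xy| ≤ p, |y| ≥ 1, and xy^i z ∈ L for every i ≥ 0.
Here y = a^k for some k with 1 ≤ k ≤ |xy| ≤ p.

Take i = 2: |xy²z| = p² + k.
Now p² < p² + k ≤ p² + p < p² + 2p + 1 = (p + 1)².
So |xy²z| lies strictly between the consecutive squares p² and (p + 1)², hence is not a perfect square, and xy²z ∉ L.

This contradicts the pumping lemma, which requires xy^i z ∈ L for all i ≥ 0.
Hence L = {a^(n²) : n ≥ 0} is not regular. ∎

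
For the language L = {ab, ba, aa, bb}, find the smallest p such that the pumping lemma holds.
p = 3

For a finite language L, the pumping lemma holds vacuously if p > max|s| for s ∈ L.

The longest string in L = {ab, ba, aa, bb} has length 2.
If p = 3, then no string s ∈ L has |s| ≥ p, so the condition is vacuously true.

The minimum pumping length is p = 3.

Why no smaller p works: for any p ≤ 2, the longest string s ∈ L has |s| = 2 ≥ p, so it would
have to be pumpable; but pumping up (i = 2, 3, ...) produces ever longer strings, which cannot all lie in the
finite language L. So the pumping property fails for every p ≤ 2.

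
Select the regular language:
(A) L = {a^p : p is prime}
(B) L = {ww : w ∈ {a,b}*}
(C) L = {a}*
(C) {a}*

(C) L = {a}* is regular.

This can be recognized by a finite automaton (DFA/NFA).
Regular expressions like {a}* define regular languages.

The other choices are not regular:
- {ww : w ∈ {a,b}*}: After pumping, the two halves no longer match
- {a^p : p is prime}: After pumping, the length becomes composite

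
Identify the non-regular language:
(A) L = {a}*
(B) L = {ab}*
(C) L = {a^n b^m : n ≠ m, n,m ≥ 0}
(C) {a^n b^m : n ≠ m, n,m ≥ 0}

(C) L = {a^n b^m : n ≠ m, n,m ≥ 0} is NOT regular.

The pumping lemma can be used to prove this:
After pumping a's, we can make n = m

The other languages are regular because they can be recognized by finite automata.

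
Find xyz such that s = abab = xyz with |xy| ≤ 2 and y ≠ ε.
x = '', y = 'a', z = 'bab'

For s = abab and p = 2, one valid decomposition is:
- x = '' (length 0)
- y = 'a' (length 1)
- z = 'bab' (length 3)

Verification:
- xyz = '' + 'a' + 'bab' = abab ✓
- |xy| = 1 ≤ 2 ✓
- |y| = 1 > 0 ✓

All pumping lemma constraints are satisfied.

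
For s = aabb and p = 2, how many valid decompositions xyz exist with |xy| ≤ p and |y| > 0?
3

For s = 'aabb' with pumping length p = 2:

Constraints: |xy| ≤ 2, |y| > 0

Valid decompositions (|xy| ≤ p, |y| ≥ 1):
  • x='', y='a', z='abb'
  • x='a', y='a', z='bb'
  • x='', y='aa', z='bb'

Total count: 3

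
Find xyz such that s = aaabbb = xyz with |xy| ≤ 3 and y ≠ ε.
x = 'aa', y = 'a', z = 'bbb'

For s = aaabbb and p = 3, one valid decomposition is:
- x = 'aa' (length 2)
- y = 'a' (length 1)
- z = 'bbb' (length 3)

Verification:
- xyz = 'aa' + 'a' + 'bbb' = aaabbb ✓
- |xy| = 3 ≤ 3 ✓
- |y| = 1 > 0 ✓

All pumping lemma constraints are satisfied.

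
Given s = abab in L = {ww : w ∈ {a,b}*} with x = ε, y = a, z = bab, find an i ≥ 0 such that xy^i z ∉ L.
i = 3

xy³z = ε · aaa · bab = aaabab; aaabab has length 6; its halves are aaa and bab, which differ, so it is not in L.
(Other choices also work, e.g. i = 0, 2; only i = 1 is guaranteed to stay in L since xy¹z = s.)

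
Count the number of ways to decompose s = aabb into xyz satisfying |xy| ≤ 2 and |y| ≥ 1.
3

For s = 'aabb' with pumping length p = 2:

Constraints: |xy| ≤ 2, |y| > 0

Valid decompositions (|xy| ≤ p, |y| ≥ 1):
  • x='', y='a', z='abb'
  • x='a', y='a', z='bb'
  • x='', y='aa', z='bb'

Total count: 3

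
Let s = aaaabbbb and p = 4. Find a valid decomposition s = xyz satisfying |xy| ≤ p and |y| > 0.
x = 'a', y = 'aaa', z = 'bbbb'

For s = aaaabbbb and p = 4, one valid decomposition is:
- x = 'a' (length 1)
- y = 'aaa' (length 3)
- z = 'bbbb' (length 4)

Verification:
- xyz = 'a' + 'aaa' + 'bbbb' = aaaabbbb ✓
- |xy| = 4 ≤ 4 ✓
- |y| = 3 > 0 ✓

All pumping lemma constraints are satisfied.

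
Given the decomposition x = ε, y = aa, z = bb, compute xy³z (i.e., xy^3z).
aaaaaabb

Given x = '', y = 'aa', z = 'bb' and i = 3:

xy^3z = x + y·y·...·y (3 times) + z
       = '' + 'aa'^3 + 'bb'
       = '' + 'aaaaaa' + 'bb'
       = 'aaaaaabb'

The pumped string is 'aaaaaabb' with length 8.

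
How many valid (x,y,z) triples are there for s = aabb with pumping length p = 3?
6

For s = 'aabb' with pumping length p = 3:

Constraints: |xy| ≤ 3, |y| > 0

Valid decompositions (|xy| ≤ p, |y| ≥ 1):
  • x='', y='a', z='abb'
  • x='a', y='a', z='bb'
  • x='', y='aa', z='bb'
  • x='aa', y='b', z='b'
  • x='a', y='ab', z='b'
  • x='', y='aab', z='b'

Total count: 6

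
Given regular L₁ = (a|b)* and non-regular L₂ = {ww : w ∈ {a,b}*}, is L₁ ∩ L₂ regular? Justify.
No — L₁ ∩ L₂ is not regular.

(a|b)* is all strings over {a,b}, so L₁ ∩ L₂ = {ww : w ∈ {a,b}*} = L₂ itself, which is not regular (pump s = a^p b a^p b).

Note that the bare facts "L₁ regular, L₂ non-regular" do not settle the question by themselves: the closure of regular languages under ∪, ∩, complement and difference applies only when BOTH operands are regular. With a non-regular operand the result can come out regular or non-regular depending on the specific languages, so one has to work out L₁ ∩ L₂ for this particular pair, as above.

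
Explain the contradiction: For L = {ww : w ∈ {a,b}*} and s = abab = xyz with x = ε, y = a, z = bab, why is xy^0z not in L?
xy⁰z = bab ∉ L

Pumping with i = 0 replaces y = a by y⁰ = ε:
- Original: s = xyz = abab; abab splits into halves ab · ab, which are equal, so it is in L (w = ab)
- Pumped: xy⁰z = ε · ε · bab = bab
- bab has odd length 3, so it cannot be written as ww and is not in L

The pumping lemma would require xy⁰z ∈ L, so this decomposition yields a contradiction.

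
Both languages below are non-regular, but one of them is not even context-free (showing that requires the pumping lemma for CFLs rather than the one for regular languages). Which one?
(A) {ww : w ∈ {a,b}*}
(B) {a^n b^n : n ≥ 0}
(A) {ww : w ∈ {a,b}*}

(A) {ww : w ∈ {a,b}*} requires the CFL pumping lemma.

- {a^n b^n : n ≥ 0} is context-free (but not regular)
  • Can be shown non-regular with the regular pumping lemma
  • After pumping, the number of a's and b's become unequal

- {ww : w ∈ {a,b}*} is NOT context-free
  • Requires the CFL pumping lemma to prove
  • Cannot verify equality of two arbitrary substrings

The CFL pumping lemma is "stronger" in that it can prove non-membership
in the larger class of context-free languages.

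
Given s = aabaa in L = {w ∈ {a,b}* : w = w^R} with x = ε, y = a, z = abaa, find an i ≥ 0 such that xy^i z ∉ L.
i = 0

xy⁰z = ε · ε · abaa = abaa; abaa reversed is aaba ≠ abaa, so it is not a palindrome and is not in L.
(Other choices also work, e.g. i = 2, 3; only i = 1 is guaranteed to stay in L since xy¹z = s.)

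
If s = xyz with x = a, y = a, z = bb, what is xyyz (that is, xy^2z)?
aaabb

Given x = 'a', y = 'a', z = 'bb' and i = 2:

xy^2z = x + y·y·...·y (2 times) + z
       = 'a' + 'a'^2 + 'bb'
       = 'a' + 'aa' + 'bb'
       = 'aaabb'

The pumped string is 'aaabb' with length 5.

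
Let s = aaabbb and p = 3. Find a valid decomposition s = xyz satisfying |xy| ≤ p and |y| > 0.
x = '', y = 'aa', z = 'abbb'

For s = aaabbb and p = 3, one valid decomposition is:
- x = '' (length 0)
- y = 'aa' (length 2)
- z = 'abbb' (length 4)

Verification:
- xyz = '' + 'aa' + 'abbb' = aaabbb ✓
- |xy| = 2 ≤ 3 ✓
- |y| = 2 > 0 ✓

All pumping lemma constraints are satisfied.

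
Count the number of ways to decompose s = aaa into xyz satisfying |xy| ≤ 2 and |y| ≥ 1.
3

For s = 'aaa' with pumping length p = 2:

Constraints: |xy| ≤ 2, |y| > 0

Valid decompositions (|xy| ≤ p, |y| ≥ 1):
  • x='', y='a', z='aa'
  • x='a', y='a', z='a'
  • x='', y='aa', z='a'

Total count: 3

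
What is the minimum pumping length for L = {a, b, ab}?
p = 3

For a finite language L, the pumping lemma holds vacuously if p > max|s| for s ∈ L.

The longest string in L = {a, b, ab} has length 2.
If p = 3, then no string s ∈ L has |s| ≥ p, so the condition is vacuously true.

The minimum pumping length is p = 3.

Why no smaller p works: for any p ≤ 2, the longest string s ∈ L has |s| = 2 ≥ p, so it would
have to be pumpable; but pumping up (i = 2, 3, ...) produces ever longer strings, which cannot all lie in the
finite language L. So the pumping property fails for every p ≤ 2.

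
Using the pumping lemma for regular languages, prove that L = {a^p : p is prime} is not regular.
Assume for contradiction that L is regular, and let p ≥ 1 be the pumping length given by the pumping lemma.
Choose a prime q with q ≥ p (one exists because there are infinitely many primes) and let s = a^q. Then s ∈ L and |s| = q ≥ p.
By the pumping lemma, s = xyz for some x, y, z with |xy| ≤ p, |y| ≥ 1, and xy^i z ∈ L for every i ≥ 0.
Here y = a^k for some k with 1 ≤ k ≤ p, and xy^i z = a^(q + (i − 1)k) for every i ≥ 0.

Take i = q + 1: |xy^(q+1) z| = q + qk = q(k + 1).
Both factors satisfy q ≥ 2 and k + 1 ≥ 2, so q(k + 1) is composite, and xy^(q+1) z ∉ L.

This contradicts the pumping lemma, which requires xy^i z ∈ L for all i ≥ 0.
Hence L = {a^p : p is prime} is not regular. ∎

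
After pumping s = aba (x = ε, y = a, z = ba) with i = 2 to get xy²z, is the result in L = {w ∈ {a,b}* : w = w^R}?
No

xy²z = ε · aa · ba = aaba.
aaba reversed is abaa ≠ aaba, so it is not a palindrome and is not in L.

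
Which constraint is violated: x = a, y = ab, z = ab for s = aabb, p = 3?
Violated: xyz = s

The decomposition x = a, y = ab, z = ab for s = aabb with p = 3
violates the constraint: xyz = s

xyz = 'a' + 'ab' + 'ab' = 'aabab' ≠ 'aabb' = s. The decomposition doesn't reconstruct s.

Pumping lemma constraints:
1. xyz = s (decomposition is valid)
2. |xy| ≤ p
3. |y| > 0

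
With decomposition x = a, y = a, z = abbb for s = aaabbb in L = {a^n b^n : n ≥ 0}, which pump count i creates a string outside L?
i = 3

xy³z = a · aaa · abbb = aaaaabbb; aaaaabbb has 5 a's and 3 b's; 5 ≠ 3, so it is not in L.
(Other choices also work, e.g. i = 0, 2; only i = 1 is guaranteed to stay in L since xy¹z = s.)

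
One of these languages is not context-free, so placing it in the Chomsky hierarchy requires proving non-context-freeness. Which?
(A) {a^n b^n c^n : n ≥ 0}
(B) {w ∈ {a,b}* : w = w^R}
(A) {a^n b^n c^n : n ≥ 0}

(A) {a^n b^n c^n : n ≥ 0} requires the CFL pumping lemma.

- {w ∈ {a,b}* : w = w^R} is context-free (but not regular)
  • Can be shown non-regular with the regular pumping lemma
  • After pumping, the string is no longer symmetric

- {a^n b^n c^n : n ≥ 0} is NOT context-free
  • Requires the CFL pumping lemma to prove
  • Cannot maintain three equal counts simultaneously

The CFL pumping lemma is "stronger" in that it can prove non-membership
in the larger class of context-free languages.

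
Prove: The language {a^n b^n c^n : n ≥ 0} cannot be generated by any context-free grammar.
Assume for contradiction that L is context-free, and let p ≥ 1 be the pumping length given by the pumping lemma for CFLs.
Choose s = a^p b^p c^p. Then s ∈ L and |s| = 3p ≥ p.
By the CFL pumping lemma, s = uvxyz for some u, v, x, y, z with |vxy| ≤ p, |vy| ≥ 1, and uv^i xy^i z ∈ L for every i ≥ 0.

Because |vxy| ≤ p, the window vxy cannot contain both an a and a c: any substring of s containing both must include the entire block b^p plus at least one a and one c, so it has length ≥ p + 2 > p.
Hence at least one of the letters a, c does not occur in vy at all.

Take i = 0: the string uxz is obtained from s by deleting |vy| ≥ 1 symbols, so |uxz| = 3p − |vy| < 3p.
But the letter (a or c) that does not occur in vy still occurs exactly p times in uxz. Every string of L with exactly p copies of some letter is a^p b^p c^p, of length 3p. Since |uxz| < 3p, uxz ∉ L.

This contradicts the CFL pumping lemma, which requires uv^i xy^i z ∈ L for all i ≥ 0.
Hence L = {a^n b^n c^n : n ≥ 0} is not context-free. ∎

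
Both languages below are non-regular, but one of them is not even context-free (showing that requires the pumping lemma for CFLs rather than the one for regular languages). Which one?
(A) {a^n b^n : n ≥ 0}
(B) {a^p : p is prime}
(B) {a^p : p is prime}

(B) {a^p : p is prime} requires the CFL pumping lemma.

- {a^n b^n : n ≥ 0} is context-free (but not regular)
  • Can be shown non-regular with the regular pumping lemma
  • After pumping, the number of a's and b's become unequal

- {a^p : p is prime} is NOT context-free
  • Requires the CFL pumping lemma to prove
  • The CFL pumping lemma also fails because prime gaps are unbounded

The CFL pumping lemma is "stronger" in that it can prove non-membership
in the larger class of context-free languages.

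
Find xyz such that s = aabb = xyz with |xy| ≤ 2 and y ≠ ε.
x = '', y = 'a', z = 'abb'

For s = aabb and p = 2, one valid decomposition is:
- x = '' (length 0)
- y = 'a' (length 1)
- z = 'abb' (length 3)

Verification:
- xyz = '' + 'a' + 'abb' = aabb ✓
- |xy| = 1 ≤ 2 ✓
- |y| = 1 > 0 ✓

All pumping lemma constraints are satisfied.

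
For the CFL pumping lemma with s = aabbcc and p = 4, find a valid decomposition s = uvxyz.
u='a', v='a', x='bb', y='c', z='c'

For s = aabbcc with pumping length p = 4:

One valid decomposition:
- u = 'a'
- v = 'a'
- x = 'bb'
- y = 'c'
- z = 'c'

Verification:
- uvxyz = 'a' + 'a' + 'bb' + 'c' + 'c' = aabbcc ✓
- |vxy| = |'abbc'| = 4 ≤ 4 ✓
- |vy| = |'ac'| = 2 > 0 ✓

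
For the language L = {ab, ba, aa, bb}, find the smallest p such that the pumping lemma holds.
p = 3

For a finite language L, the pumping lemma holds vacuously if p > max|s| for s ∈ L.

The longest string in L = {ab, ba, aa, bb} has length 2.
If p = 3, then no string s ∈ L has |s| ≥ p, so the condition is vacuously true.

The minimum pumping length is p = 3.

Why no smaller p works: for any p ≤ 2, the longest string s ∈ L has |s| = 2 ≥ p, so it would
have to be pumpable; but pumping up (i = 2, 3, ...) produces ever longer strings, which cannot all lie in the
finite language L. So the pumping property fails for every p ≤ 2.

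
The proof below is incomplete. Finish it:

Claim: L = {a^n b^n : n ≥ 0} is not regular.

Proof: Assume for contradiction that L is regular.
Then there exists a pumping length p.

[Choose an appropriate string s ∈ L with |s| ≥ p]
s = a^p b^p

This string is in L (has equal a's and b's) and has length 2p ≥ p.
Any decomposition xyz with |xy| ≤ p means y consists only of a's,
so pumping will unbalance the counts.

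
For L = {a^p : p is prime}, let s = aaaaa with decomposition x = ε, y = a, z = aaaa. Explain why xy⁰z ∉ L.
xy⁰z = aaaa ∉ L

Pumping with i = 0 replaces y = a by y⁰ = ε:
- Original: s = xyz = aaaaa; aaaaa has length 5, which is prime, so it is in L
- Pumped: xy⁰z = ε · ε · aaaa = aaaa
- aaaa has length 4 = 2 × 2, which is not prime, so it is not in L

The pumping lemma would require xy⁰z ∈ L, so this decomposition yields a contradiction.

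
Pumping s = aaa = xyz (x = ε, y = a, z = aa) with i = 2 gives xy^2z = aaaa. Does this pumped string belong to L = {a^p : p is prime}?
No

xy²z = ε · aa · aa = aaaa.
aaaa has length 4 = 2 × 2, which is not prime, so it is not in L.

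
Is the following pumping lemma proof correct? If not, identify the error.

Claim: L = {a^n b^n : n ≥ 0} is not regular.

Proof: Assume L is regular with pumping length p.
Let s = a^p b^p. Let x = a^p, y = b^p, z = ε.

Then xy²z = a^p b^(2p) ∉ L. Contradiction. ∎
The proof is INCORRECT.

Error: The decomposition violates |xy| ≤ p.
With x = a^p and y = b^p, we have |xy| = 2p > p.
The pumping lemma requires |xy| ≤ p, so y must be within the first p characters.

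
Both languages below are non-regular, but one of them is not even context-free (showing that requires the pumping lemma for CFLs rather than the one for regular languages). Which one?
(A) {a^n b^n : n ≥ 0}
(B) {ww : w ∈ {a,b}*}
(B) {ww : w ∈ {a,b}*}

(B) {ww : w ∈ {a,b}*} requires the CFL pumping lemma.

- {a^n b^n : n ≥ 0} is context-free (but not regular)
  • Can be shown non-regular with the regular pumping lemma
  • After pumping, the number of a's and b's become unequal

- {ww : w ∈ {a,b}*} is NOT context-free
  • Requires the CFL pumping lemma to prove
  • Cannot verify equality of two arbitrary substrings

The CFL pumping lemma is "stronger" in that it can prove non-membership
in the larger class of context-free languages.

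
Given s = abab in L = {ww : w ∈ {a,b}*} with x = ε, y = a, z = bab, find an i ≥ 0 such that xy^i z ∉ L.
i = 3

xy³z = ε · aaa · bab = aaabab; aaabab has length 6; its halves are aaa and bab, which differ, so it is not in L.
(Other choices also work, e.g. i = 0, 2; only i = 1 is guaranteed to stay in L since xy¹z = s.)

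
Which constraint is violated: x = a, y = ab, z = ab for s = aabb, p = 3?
Violated: xyz = s

The decomposition x = a, y = ab, z = ab for s = aabb with p = 3
violates the constraint: xyz = s

xyz = 'a' + 'ab' + 'ab' = 'aabab' ≠ 'aabb' = s. The decomposition doesn't reconstruct s.

Pumping lemma constraints:
1. xyz = s (decomposition is valid)
2. |xy| ≤ p
3. |y| > 0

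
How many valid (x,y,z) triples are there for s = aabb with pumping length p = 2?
3

For s = 'aabb' with pumping length p = 2:

Constraints: |xy| ≤ 2, |y| > 0

Valid decompositions (|xy| ≤ p, |y| ≥ 1):
  • x='', y='a', z='abb'
  • x='a', y='a', z='bb'
  • x='', y='aa', z='bb'

Total count: 3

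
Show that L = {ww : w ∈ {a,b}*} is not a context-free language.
Assume for contradiction that L is context-free, and let p ≥ 1 be the pumping length given by the pumping lemma for CFLs.
Choose s = a^p b^p a^p b^p. Then s ∈ L (take w = a^p b^p) and |s| = 4p ≥ p.
By the CFL pumping lemma, s = uvxyz for some u, v, x, y, z with |vxy| ≤ p, |vy| ≥ 1, and uv^i xy^i z ∈ L for every i ≥ 0.

Write s as four blocks A₁ B₁ A₂ B₂ with A₁ = A₂ = a^p and B₁ = B₂ = b^p. Since |vxy| ≤ p, the window vxy lies inside at most two adjacent blocks. Take i = 0 and let t = uxz, so |t| = 4p − |vy| with 1 ≤ |vy| ≤ p. If |t| is odd, t ∉ L immediately, so assume |vy| is even (hence |vy| ≥ 2) and |t|/2 = 2p − |vy|/2, which satisfies p ≤ |t|/2 ≤ 2p − 1.

Case 1 (vxy inside A₁B₁): t = a^(p−j) b^(p−l) a^p b^p with j + l = |vy|. The second half of t has length < 2p, so it is a suffix of the trailing a^p b^p and ends in b; the first half is a^(p−j) b^(p−l) a^((j+l)/2), which ends in a because (j+l)/2 ≥ 1. The halves differ, so t ∉ L.

Case 2 (vxy inside B₁A₂, straddling the middle): t = a^p b^(p−j) a^(p−l) b^p with j + l = |vy|. If t = ww, then w is a prefix of t of length ≥ p, so w begins with a^p; and w is a suffix of t of length ≥ p, so w ends with b^p. That forces |w| ≥ 2p, contradicting |w| = |t|/2 ≤ 2p − 1. So t ∉ L.

Case 3 (vxy inside A₂B₂): t = a^p b^p a^(p−j) b^(p−l) with j + l = |vy|. The first half of t is a prefix of a^p b^p, so it begins with a; the second half is b^((j+l)/2) a^(p−j) b^(p−l), which begins with b. The halves differ, so t ∉ L.

In every case uv⁰xy⁰z = uxz ∉ L.

This contradicts the CFL pumping lemma, which requires uv^i xy^i z ∈ L for all i ≥ 0.
Hence L = {ww : w ∈ {a,b}*} is not context-free. ∎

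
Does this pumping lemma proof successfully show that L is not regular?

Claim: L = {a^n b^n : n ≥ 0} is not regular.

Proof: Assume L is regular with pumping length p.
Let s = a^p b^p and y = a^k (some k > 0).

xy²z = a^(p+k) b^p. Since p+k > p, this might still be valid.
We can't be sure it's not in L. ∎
The proof is INCORRECT.

Error: The conclusion is wrong.
xy²z = a^(p+k) b^p is definitely NOT in L because the number of a's (p+k) ≠ number of b's (p).
The proof incorrectly doubts what is actually a valid contradiction.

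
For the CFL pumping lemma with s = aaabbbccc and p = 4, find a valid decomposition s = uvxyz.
u='aa', v='a', x='bb', y='b', z='ccc'

For s = aaabbbccc with pumping length p = 4:

One valid decomposition:
- u = 'aa'
- v = 'a'
- x = 'bb'
- y = 'b'
- z = 'ccc'

Verification:
- uvxyz = 'aa' + 'a' + 'bb' + 'b' + 'ccc' = aaabbbccc ✓
- |vxy| = |'abbb'| = 4 ≤ 4 ✓
- |vy| = |'ab'| = 2 > 0 ✓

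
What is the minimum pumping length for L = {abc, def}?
p = 4

For a finite language L, the pumping lemma holds vacuously if p > max|s| for s ∈ L.

The longest string in L = {abc, def} has length 3.
If p = 4, then no string s ∈ L has |s| ≥ p, so the condition is vacuously true.

The minimum pumping length is p = 4.

Why no smaller p works: for any p ≤ 3, the longest string s ∈ L has |s| = 3 ≥ p, so it would
have to be pumpable; but pumping up (i = 2, 3, ...) produces ever longer strings, which cannot all lie in the
finite language L. So the pumping property fails for every p ≤ 3.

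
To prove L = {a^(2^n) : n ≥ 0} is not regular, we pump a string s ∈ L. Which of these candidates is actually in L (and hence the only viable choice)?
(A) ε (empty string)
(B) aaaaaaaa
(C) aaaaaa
(B) aaaaaaaa

The pumping lemma is applied to a string s that lies in L, so first check membership of each option:
- (A) ε has length 0, which is not a power of 2, so it is not in L ✗
- (B) aaaaaaaa has length 8 = 2^3, so it is in L ✓
- (C) aaaaaa has length 6, strictly between 2^2 = 4 and 2^3 = 8, so it is not in L ✗

Only (B) aaaaaaaa is in L, so it is the only candidate that could play the role of s.
(In a complete proof one picks s in terms of the pumping length p so that |s| ≥ p is guaranteed; a fixed string like aaaaaaaa illustrates the shape of such an s.)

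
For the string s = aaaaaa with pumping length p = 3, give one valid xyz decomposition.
x = '', y = 'a', z = 'aaaaa'

For s = aaaaaa and p = 3, one valid decomposition is:
- x = '' (length 0)
- y = 'a' (length 1)
- z = 'aaaaa' (length 5)

Verification:
- xyz = '' + 'a' + 'aaaaa' = aaaaaa ✓
- |xy| = 1 ≤ 3 ✓
- |y| = 1 > 0 ✓

All pumping lemma constraints are satisfied.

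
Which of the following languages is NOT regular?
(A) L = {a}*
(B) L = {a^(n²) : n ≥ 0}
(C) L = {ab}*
(B) {a^(n²) : n ≥ 0}

(B) L = {a^(n²) : n ≥ 0} is NOT regular.

The pumping lemma can be used to prove this:
After pumping, length is no longer a perfect square

The other languages are regular because they can be recognized by finite automata.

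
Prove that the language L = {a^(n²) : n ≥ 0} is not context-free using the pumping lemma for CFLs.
Assume for contradiction that L is context-free, and let p ≥ 1 be the pumping length given by the pumping lemma for CFLs.
Choose s = a^(p²). Then s ∈ L and |s| = p² ≥ p.
By the CFL pumping lemma, s = uvxyz for some u, v, x, y, z with |vxy| ≤ p, |vy| ≥ 1, and uv^i xy^i z ∈ L for every i ≥ 0.
All symbols are a's, so only lengths matter: let k = |vy|, with 1 ≤ k ≤ |vxy| ≤ p.

Take i = 2: |uv²xy²z| = p² + k, and p² < p² + k ≤ p² + p < (p + 1)².
So the length lies strictly between consecutive squares and is not a perfect square; uv²xy²z ∉ L.

This contradicts the CFL pumping lemma, which requires uv^i xy^i z ∈ L for all i ≥ 0.
Hence L = {a^(n²) : n ≥ 0} is not context-free. ∎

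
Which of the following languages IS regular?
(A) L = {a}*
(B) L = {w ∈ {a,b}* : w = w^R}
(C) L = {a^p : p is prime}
(A) {a}*

(A) L = {a}* is regular.

This can be recognized by a finite automaton (DFA/NFA).
Regular expressions like {a}* define regular languages.

The other choices are not regular:
- {a^p : p is prime}: After pumping, the length becomes composite
- {w ∈ {a,b}* : w = w^R}: After pumping, the string is no longer symmetric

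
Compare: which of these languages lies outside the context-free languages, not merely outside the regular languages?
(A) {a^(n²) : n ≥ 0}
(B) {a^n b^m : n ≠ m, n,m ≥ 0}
(A) {a^(n²) : n ≥ 0}

(A) {a^(n²) : n ≥ 0} requires the CFL pumping lemma.

- {a^n b^m : n ≠ m, n,m ≥ 0} is context-free (but not regular)
  • Can be shown non-regular with the regular pumping lemma
  • After pumping a's, we can make n = m

- {a^(n²) : n ≥ 0} is NOT context-free
  • Requires the CFL pumping lemma to prove
  • Gaps between squares grow unboundedly

The CFL pumping lemma is "stronger" in that it can prove non-membership
in the larger class of context-free languages.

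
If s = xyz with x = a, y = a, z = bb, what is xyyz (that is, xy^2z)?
aaabb

Given x = 'a', y = 'a', z = 'bb' and i = 2:

xy^2z = x + y·y·...·y (2 times) + z
       = 'a' + 'a'^2 + 'bb'
       = 'a' + 'aa' + 'bb'
       = 'aaabb'

The pumped string is 'aaabb' with length 5.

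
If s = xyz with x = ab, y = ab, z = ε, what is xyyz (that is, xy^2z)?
ababab

Given x = 'ab', y = 'ab', z = '' and i = 2:

xy^2z = x + y·y·...·y (2 times) + z
       = 'ab' + 'ab'^2 + ''
       = 'ab' + 'abab' + ''
       = 'ababab'

The pumped string is 'ababab' with length 6.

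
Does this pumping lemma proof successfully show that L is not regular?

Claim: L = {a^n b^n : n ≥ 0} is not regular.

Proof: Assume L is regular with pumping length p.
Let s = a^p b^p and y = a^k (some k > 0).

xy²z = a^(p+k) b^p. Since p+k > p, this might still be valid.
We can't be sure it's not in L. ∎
The proof is INCORRECT.

Error: The conclusion is wrong.
xy²z = a^(p+k) b^p is definitely NOT in L because the number of a's (p+k) ≠ number of b's (p).
The proof incorrectly doubts what is actually a valid contradiction.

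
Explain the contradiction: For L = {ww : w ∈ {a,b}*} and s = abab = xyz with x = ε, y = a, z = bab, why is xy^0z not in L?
xy⁰z = bab ∉ L

Pumping with i = 0 replaces y = a by y⁰ = ε:
- Original: s = xyz = abab; abab splits into halves ab · ab, which are equal, so it is in L (w = ab)
- Pumped: xy⁰z = ε · ε · bab = bab
- bab has odd length 3, so it cannot be written as ww and is not in L

The pumping lemma would require xy⁰z ∈ L, so this decomposition yields a contradiction.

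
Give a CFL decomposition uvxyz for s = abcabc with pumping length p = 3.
u='ab', v='c', x='a', y='b', z='c'

For s = abcabc with pumping length p = 3:

One valid decomposition:
- u = 'ab'
- v = 'c'
- x = 'a'
- y = 'b'
- z = 'c'

Verification:
- uvxyz = 'ab' + 'c' + 'a' + 'b' + 'c' = abcabc ✓
- |vxy| = |'cab'| = 3 ≤ 3 ✓
- |vy| = |'cb'| = 2 > 0 ✓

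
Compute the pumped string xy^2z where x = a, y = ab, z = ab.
aababab

Given x = 'a', y = 'ab', z = 'ab' and i = 2:

xy^2z = x + y·y·...·y (2 times) + z
       = 'a' + 'ab'^2 + 'ab'
       = 'a' + 'abab' + 'ab'
       = 'aababab'

The pumped string is 'aababab' with length 7.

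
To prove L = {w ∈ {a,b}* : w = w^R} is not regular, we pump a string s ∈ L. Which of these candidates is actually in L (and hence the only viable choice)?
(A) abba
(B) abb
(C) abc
(A) abba

The pumping lemma is applied to a string s that lies in L, so first check membership of each option:
- (A) abba reversed is abba, the same string, so it is a palindrome and is in L ✓
- (B) abb reversed is bba ≠ abb, so it is not a palindrome and is not in L ✗
- (C) abc reversed is cba ≠ abc, so it is not a palindrome and is not in L ✗

Only (A) abba is in L, so it is the only candidate that could play the role of s.
(In a complete proof one picks s in terms of the pumping length p so that |s| ≥ p is guaranteed; a fixed string like abba illustrates the shape of such an s.)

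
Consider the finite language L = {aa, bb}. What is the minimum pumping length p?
p = 3

For a finite language L, the pumping lemma holds vacuously if p > max|s| for s ∈ L.

The longest string in L = {aa, bb} has length 2.
If p = 3, then no string s ∈ L has |s| ≥ p, so the condition is vacuously true.

The minimum pumping length is p = 3.

Why no smaller p works: for any p ≤ 2, the longest string s ∈ L has |s| = 2 ≥ p, so it would
have to be pumpable; but pumping up (i = 2, 3, ...) produces ever longer strings, which cannot all lie in the
finite language L. So the pumping property fails for every p ≤ 2.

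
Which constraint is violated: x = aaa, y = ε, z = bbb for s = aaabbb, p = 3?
Violated: |y| > 0

The decomposition x = aaa, y = ε, z = bbb for s = aaabbb with p = 3
violates the constraint: |y| > 0

|y| = 0, but the pumping lemma requires |y| > 0 (y must be non-empty).

Pumping lemma constraints:
1. xyz = s (decomposition is valid)
2. |xy| ≤ p
3. |y| > 0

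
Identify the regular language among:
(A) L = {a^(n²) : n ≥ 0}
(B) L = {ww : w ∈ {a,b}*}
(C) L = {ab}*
(C) {ab}*

(C) L = {ab}* is regular.

This can be recognized by a finite automaton (DFA/NFA).
Regular expressions like {ab}* define regular languages.

The other choices are not regular:
- {a^(n²) : n ≥ 0}: After pumping, length is no longer a perfect square
- {ww : w ∈ {a,b}*}: After pumping, the two halves no longer match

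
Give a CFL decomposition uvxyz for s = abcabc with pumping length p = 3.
u='ab', v='c', x='a', y='b', z='c'

For s = abcabc with pumping length p = 3:

One valid decomposition:
- u = 'ab'
- v = 'c'
- x = 'a'
- y = 'b'
- z = 'c'

Verification:
- uvxyz = 'ab' + 'c' + 'a' + 'b' + 'c' = abcabc ✓
- |vxy| = |'cab'| = 3 ≤ 3 ✓
- |vy| = |'cb'| = 2 > 0 ✓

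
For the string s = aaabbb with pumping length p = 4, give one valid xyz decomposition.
x = 'a', y = 'a', z = 'abbb'

For s = aaabbb and p = 4, one valid decomposition is:
- x = 'a' (length 1)
- y = 'a' (length 1)
- z = 'abbb' (length 4)

Verification:
- xyz = 'a' + 'a' + 'abbb' = aaabbb ✓
- |xy| = 2 ≤ 4 ✓
- |y| = 1 > 0 ✓

All pumping lemma constraints are satisfied.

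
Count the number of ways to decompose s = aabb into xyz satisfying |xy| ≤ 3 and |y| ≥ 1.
6

For s = 'aabb' with pumping length p = 3:

Constraints: |xy| ≤ 3, |y| > 0

Valid decompositions (|xy| ≤ p, |y| ≥ 1):
  • x='', y='a', z='abb'
  • x='a', y='a', z='bb'
  • x='', y='aa', z='bb'
  • x='aa', y='b', z='b'
  • x='a', y='ab', z='b'
  • x='', y='aab', z='b'

Total count: 6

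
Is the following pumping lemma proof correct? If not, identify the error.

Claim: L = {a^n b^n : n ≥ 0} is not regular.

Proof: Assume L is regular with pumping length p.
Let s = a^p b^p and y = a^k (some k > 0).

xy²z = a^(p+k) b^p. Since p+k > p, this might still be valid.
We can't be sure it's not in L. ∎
The proof is INCORRECT.

Error: The conclusion is wrong.
xy²z = a^(p+k) b^p is definitely NOT in L because the number of a's (p+k) ≠ number of b's (p).
The proof incorrectly doubts what is actually a valid contradiction.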